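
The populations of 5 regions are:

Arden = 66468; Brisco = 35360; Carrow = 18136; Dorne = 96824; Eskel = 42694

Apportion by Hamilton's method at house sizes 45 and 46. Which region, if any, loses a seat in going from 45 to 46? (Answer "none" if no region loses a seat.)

none

At 45 seats: Arden 12, Brisco 6, Carrow 3, Dorne 17, Eskel 7.
At 46 seats: Arden 12, Brisco 6, Carrow 3, Dorne 17, Eskel 8.
No region's allocation decreased.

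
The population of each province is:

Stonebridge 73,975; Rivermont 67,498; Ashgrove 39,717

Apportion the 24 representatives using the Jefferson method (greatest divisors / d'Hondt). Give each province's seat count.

Standard divisor 181190/24 ≈ 7549.583; standard quotas: Stonebridge 9.799, Rivermont 8.941, Ashgrove 5.261.
Rounding down gives 9, 8, 5 = 22 seats, so the divisor must be adjusted.
With modified divisor 7100: modified quotas Stonebridge 10.419, Rivermont 9.507, Ashgrove 5.594.
Rounding down: Stonebridge 10, Rivermont 9, Ashgrove 5 (total 24).

Stonebridge 10, Rivermont 9, Ashgrove 5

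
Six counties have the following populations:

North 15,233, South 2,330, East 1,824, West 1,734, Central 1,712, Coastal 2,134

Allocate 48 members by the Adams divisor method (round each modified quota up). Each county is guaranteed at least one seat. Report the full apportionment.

Standard divisor 24967/48 ≈ 520.146; standard quotas: North 29.286, South 4.480, East 3.507, West 3.334, Central 3.291, Coastal 4.103.
Rounding up gives 30, 5, 4, 4, 4, 5 = 52 seats, so the divisor must be adjusted.
With modified divisor 566.13: modified quotas North 26.907, South 4.116, East 3.222, West 3.063, Central 3.024, Coastal 3.769.
Rounding up: North 27, South 5, East 4, West 4, Central 4, Coastal 4 (total 48).

North 27, South 5, East 4, West 4, Central 4, Coastal 4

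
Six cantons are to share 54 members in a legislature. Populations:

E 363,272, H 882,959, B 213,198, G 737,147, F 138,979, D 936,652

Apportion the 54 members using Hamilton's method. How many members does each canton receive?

Standard divisor: 3272207 ÷ 54 ≈ 60596.426.
Standard quotas: E 5.9949, H 14.5711, B 3.5183, G 12.1649, F 2.2935, D 15.4572.
Lower quotas: E 5, H 14, B 3, G 12, F 2, D 15 (sum 51, leaving 3 seats).
Remainders in descending order: E 0.9949, H 0.5711, B 0.5183, D 0.4572, F 0.2935, G 0.1649.
The surplus seats go to E, H, B.

E 6, H 15, B 4, G 12, F 2, D 15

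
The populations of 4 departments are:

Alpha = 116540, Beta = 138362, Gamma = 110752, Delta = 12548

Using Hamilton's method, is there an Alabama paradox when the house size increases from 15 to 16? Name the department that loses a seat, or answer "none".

At 15 seats: Alpha 5, Beta 5, Gamma 4, Delta 1.
At 16 seats: Alpha 5, Beta 6, Gamma 5, Delta 0.
Delta drops from 1 to 0.

Delta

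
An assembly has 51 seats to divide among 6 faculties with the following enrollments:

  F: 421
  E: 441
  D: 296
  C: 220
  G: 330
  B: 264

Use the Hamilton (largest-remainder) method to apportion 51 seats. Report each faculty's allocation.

F 11, E 11, D 8, C 6, G 8, B 7

Total 1972; standard divisor 1972/51 ≈ 38.667.
Standard quotas: F 10.888, E 11.405, D 7.655, C 5.690, G 8.534, B 6.828.
Lower quotas: F 10, E 11, D 7, C 5, G 8, B 6 (sum 47, leaving 4 seats).
Remainders in descending order: F 0.888, B 0.828, C 0.690, D 0.655, G 0.534, E 0.405.
The surplus seats go to F, B, C, D.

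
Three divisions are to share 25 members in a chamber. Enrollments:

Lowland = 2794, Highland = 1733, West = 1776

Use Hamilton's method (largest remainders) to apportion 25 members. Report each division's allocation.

Lowland=11; Highland=7; West=7

The standard divisor is 6303/25 ≈ 252.12.
Standard quotas: Lowland 11.082, Highland 6.874, West 7.044.
Lower quotas: Lowland 11, Highland 6, West 7 (sum 24, leaving 1 seat).
Remainders in descending order: Highland 0.874, Lowland 0.082, West 0.044.
The surplus seat goes to Highland.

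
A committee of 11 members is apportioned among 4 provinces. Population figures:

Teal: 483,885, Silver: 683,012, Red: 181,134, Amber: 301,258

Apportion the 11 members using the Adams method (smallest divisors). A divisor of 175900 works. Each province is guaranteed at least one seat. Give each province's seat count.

With modified divisor 175900: modified quotas Teal 2.751, Silver 3.883, Red 1.030, Amber 1.713.
Rounding up: Teal 3, Silver 4, Red 2, Amber 2 (total 11).

Teal 3, Silver 4, Red 2, Amber 2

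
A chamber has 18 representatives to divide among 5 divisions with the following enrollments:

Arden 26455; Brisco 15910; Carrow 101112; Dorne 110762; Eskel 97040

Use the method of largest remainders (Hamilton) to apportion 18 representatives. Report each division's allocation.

Arden: 1, Brisco: 1, Carrow: 5, Dorne: 6, Eskel: 5

Standard divisor: 351279 ÷ 18 ≈ 19515.5.
Standard quotas: Arden 1.3556, Brisco 0.8152, Carrow 5.1811, Dorne 5.6756, Eskel 4.9725.
Lower quotas: Arden 1, Brisco 0, Carrow 5, Dorne 5, Eskel 4 (sum 15, leaving 3 seats).
Remainders in descending order: Eskel 0.9725, Brisco 0.8152, Dorne 0.6756, Arden 0.3556, Carrow 0.1811.
The surplus seats go to Eskel, Brisco, Dorne.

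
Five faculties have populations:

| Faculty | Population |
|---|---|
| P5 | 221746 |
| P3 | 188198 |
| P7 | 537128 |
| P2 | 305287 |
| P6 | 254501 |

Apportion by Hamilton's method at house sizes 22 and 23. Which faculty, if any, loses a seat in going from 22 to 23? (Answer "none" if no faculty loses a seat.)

At 22 seats: P5 3, P3 3, P7 8, P2 4, P6 4.
At 23 seats: P5 3, P3 3, P7 8, P2 5, P6 4.
No faculty's allocation decreased.

none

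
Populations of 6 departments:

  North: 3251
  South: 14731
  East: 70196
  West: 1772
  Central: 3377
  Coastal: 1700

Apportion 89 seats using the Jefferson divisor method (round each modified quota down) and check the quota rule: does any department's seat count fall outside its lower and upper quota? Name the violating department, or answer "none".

Standard quotas: North 3.045, South 13.797, East 65.744, West 1.660, Central 3.163, Coastal 1.592.
Jefferson allocation: North 3, South 14, East 67, West 1, Central 3, Coastal 1.
East has quota 65.744 (lower 65, upper 66) but receives 67 — outside the quota interval.

East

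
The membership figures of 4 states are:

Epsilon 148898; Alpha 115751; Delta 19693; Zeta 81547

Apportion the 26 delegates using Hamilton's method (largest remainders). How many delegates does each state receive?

Total 365889; standard divisor 365889/26 ≈ 14072.654.
Standard quotas: Epsilon 10.5807, Alpha 8.2252, Delta 1.3994, Zeta 5.7947.
Lower quotas: Epsilon 10, Alpha 8, Delta 1, Zeta 5 (sum 24, leaving 2 seats).
Remainders in descending order: Zeta 0.7947, Epsilon 0.5807, Delta 0.3994, Alpha 0.2252.
Largest remainders: Zeta, Epsilon receive the extra seats.

Epsilon: 11; Alpha: 8; Delta: 1; Zeta: 6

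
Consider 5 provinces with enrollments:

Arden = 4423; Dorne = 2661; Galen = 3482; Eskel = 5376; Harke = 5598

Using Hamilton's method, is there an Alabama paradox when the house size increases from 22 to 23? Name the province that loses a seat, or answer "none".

Galen

At 22 seats: Arden 4, Dorne 3, Galen 4, Eskel 5, Harke 6.
At 23 seats: Arden 5, Dorne 3, Galen 3, Eskel 6, Harke 6.
Galen drops from 4 to 3.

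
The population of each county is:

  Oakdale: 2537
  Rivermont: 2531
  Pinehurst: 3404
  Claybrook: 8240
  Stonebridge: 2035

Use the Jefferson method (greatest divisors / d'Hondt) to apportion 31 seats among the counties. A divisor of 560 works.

Oakdale 4; Rivermont 4; Pinehurst 6; Claybrook 14; Stonebridge 3

With modified divisor 560: modified quotas Oakdale 4.530, Rivermont 4.520, Pinehurst 6.079, Claybrook 14.714, Stonebridge 3.634.
Rounding down: Oakdale 4, Rivermont 4, Pinehurst 6, Claybrook 14, Stonebridge 3 (total 31).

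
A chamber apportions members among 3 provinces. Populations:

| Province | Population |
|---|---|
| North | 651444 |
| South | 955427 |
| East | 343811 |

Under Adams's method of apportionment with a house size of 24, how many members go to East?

4

Standard divisor 1950682/24 ≈ 81278.417; standard quotas: North 8.015, South 11.755, East 4.230.
Rounding up gives 9, 12, 5 = 26 seats, so the divisor must be adjusted.
With modified divisor 86400: modified quotas North 7.540, South 11.058, East 3.979.
Rounding up: North 8, South 12, East 4 (total 24).
East receives 4.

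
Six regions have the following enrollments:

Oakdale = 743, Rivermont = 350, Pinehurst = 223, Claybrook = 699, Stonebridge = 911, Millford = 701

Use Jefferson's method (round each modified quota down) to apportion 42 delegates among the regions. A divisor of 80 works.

With modified divisor 80: modified quotas Oakdale 9.287, Rivermont 4.375, Pinehurst 2.788, Claybrook 8.738, Stonebridge 11.387, Millford 8.762.
Rounding down: Oakdale 9, Rivermont 4, Pinehurst 2, Claybrook 8, Stonebridge 11, Millford 8 (total 42).

Oakdale 9, Rivermont 4, Pinehurst 2, Claybrook 8, Stonebridge 11, Millford 8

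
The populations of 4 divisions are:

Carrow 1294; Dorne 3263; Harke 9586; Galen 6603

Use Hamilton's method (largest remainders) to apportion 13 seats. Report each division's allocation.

Carrow=1, Dorne=2, Harke=6, Galen=4

Standard divisor: 20746 ÷ 13 ≈ 1595.846.
Standard quotas: Carrow 0.8109, Dorne 2.0447, Harke 6.0068, Galen 4.1376.
Lower quotas: Carrow 0, Dorne 2, Harke 6, Galen 4 (sum 12, leaving 1 seat).
Remainders in descending order: Carrow 0.8109, Galen 0.1376, Dorne 0.0447, Harke 0.0068.
Largest remainder: Carrow receives the extra seat.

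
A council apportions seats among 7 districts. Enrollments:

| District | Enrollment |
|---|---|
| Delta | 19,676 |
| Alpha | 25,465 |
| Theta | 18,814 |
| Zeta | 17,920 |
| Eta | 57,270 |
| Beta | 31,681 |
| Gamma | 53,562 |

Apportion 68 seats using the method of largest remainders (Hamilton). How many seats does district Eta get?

Standard divisor: 224388 ÷ 68 ≈ 3299.824.
Standard quotas: Delta 5.9627, Alpha 7.7171, Theta 5.7015, Zeta 5.4306, Eta 17.3555, Beta 9.6008, Gamma 16.2318.
Lower quotas: Delta 5, Alpha 7, Theta 5, Zeta 5, Eta 17, Beta 9, Gamma 16 (sum 64, leaving 4 seats).
Remainders in descending order: Delta 0.9627, Alpha 0.7171, Theta 0.7015, Beta 0.6008, Zeta 0.4306, Eta 0.3555, Gamma 0.2318.
Largest remainders: Delta, Alpha, Theta, Beta receive the extra seats.
Eta receives 17.

17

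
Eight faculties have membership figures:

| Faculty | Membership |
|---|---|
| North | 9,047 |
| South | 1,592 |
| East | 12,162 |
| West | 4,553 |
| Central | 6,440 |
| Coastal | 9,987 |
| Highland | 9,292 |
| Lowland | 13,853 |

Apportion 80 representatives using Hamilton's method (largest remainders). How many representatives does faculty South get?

2

Standard divisor: 66926 ÷ 80 ≈ 836.575.
Standard quotas: North 10.8143, South 1.9030, East 14.5378, West 5.4424, Central 7.6981, Coastal 11.9380, Highland 11.1072, Lowland 16.5592.
Lower quotas: North 10, South 1, East 14, West 5, Central 7, Coastal 11, Highland 11, Lowland 16 (sum 75, leaving 5 seats).
Remainders in descending order: Coastal 0.9380, South 0.9030, North 0.8143, Central 0.6981, Lowland 0.5592, East 0.5378, West 0.4424, Highland 0.1072.
The surplus seats go to Coastal, South, North, Central, Lowland.
South receives 2.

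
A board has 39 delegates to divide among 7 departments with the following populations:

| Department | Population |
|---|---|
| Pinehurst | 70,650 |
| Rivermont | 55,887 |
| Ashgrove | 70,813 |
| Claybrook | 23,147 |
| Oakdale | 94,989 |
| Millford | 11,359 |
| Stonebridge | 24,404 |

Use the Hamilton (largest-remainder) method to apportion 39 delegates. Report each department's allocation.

Pinehurst 8, Rivermont 6, Ashgrove 8, Claybrook 3, Oakdale 10, Millford 1, Stonebridge 3

Total 351249; standard divisor 351249/39 ≈ 9006.385.
Standard quotas: Pinehurst 7.8444, Rivermont 6.2053, Ashgrove 7.8625, Claybrook 2.5701, Oakdale 10.5469, Millford 1.2612, Stonebridge 2.7096.
Lower quotas: Pinehurst 7, Rivermont 6, Ashgrove 7, Claybrook 2, Oakdale 10, Millford 1, Stonebridge 2 (sum 35, leaving 4 seats).
Remainders in descending order: Ashgrove 0.8625, Pinehurst 0.8444, Stonebridge 0.7096, Claybrook 0.5701, Oakdale 0.5469, Millford 0.2612, Rivermont 0.2053.
Largest remainders: Ashgrove, Pinehurst, Stonebridge, Claybrook receive the extra seats.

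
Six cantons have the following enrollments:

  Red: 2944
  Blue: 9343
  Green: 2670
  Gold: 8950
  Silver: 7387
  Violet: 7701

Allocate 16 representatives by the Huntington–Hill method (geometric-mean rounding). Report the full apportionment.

Red 1; Blue 4; Green 1; Gold 4; Silver 3; Violet 3

With divisor 2403: modified quotas Red 1.225, Blue 3.888, Green 1.111, Gold 3.725, Silver 3.074, Violet 3.205.
Geometric-mean thresholds: Red √(1·2)=1.414, Blue √(3·4)=3.464, Green √(1·2)=1.414, Gold √(3·4)=3.464, Silver √(3·4)=3.464, Violet √(3·4)=3.464.
Each quota rounded against its threshold gives Red 1, Blue 4, Green 1, Gold 4, Silver 3, Violet 3 (total 16).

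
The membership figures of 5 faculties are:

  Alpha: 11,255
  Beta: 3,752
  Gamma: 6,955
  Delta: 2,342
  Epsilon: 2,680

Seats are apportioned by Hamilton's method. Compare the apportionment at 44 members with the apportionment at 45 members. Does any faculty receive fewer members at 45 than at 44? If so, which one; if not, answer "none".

At 44 seats: Alpha 18, Beta 6, Gamma 11, Delta 4, Epsilon 5.
At 45 seats: Alpha 19, Beta 6, Gamma 12, Delta 4, Epsilon 4.
Epsilon drops from 5 to 4.

Epsilon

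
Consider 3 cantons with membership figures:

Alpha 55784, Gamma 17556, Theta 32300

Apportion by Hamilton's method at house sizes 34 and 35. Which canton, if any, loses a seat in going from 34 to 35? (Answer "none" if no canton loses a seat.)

none

At 34 seats: Alpha 18, Gamma 6, Theta 10.
At 35 seats: Alpha 18, Gamma 6, Theta 11.
No canton's allocation decreased.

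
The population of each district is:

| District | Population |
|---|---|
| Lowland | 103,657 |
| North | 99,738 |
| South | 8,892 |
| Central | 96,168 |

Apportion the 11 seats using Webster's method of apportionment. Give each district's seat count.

Standard divisor 308455/11 ≈ 28041.364; standard quotas: Lowland 3.697, North 3.557, South 0.317, Central 3.430.
Rounding to the nearest integer gives Lowland 4, North 4, South 0, Central 3 — total 11, matching the house size, so no adjustment is needed.

Lowland=4; North=4; South=0; Central=3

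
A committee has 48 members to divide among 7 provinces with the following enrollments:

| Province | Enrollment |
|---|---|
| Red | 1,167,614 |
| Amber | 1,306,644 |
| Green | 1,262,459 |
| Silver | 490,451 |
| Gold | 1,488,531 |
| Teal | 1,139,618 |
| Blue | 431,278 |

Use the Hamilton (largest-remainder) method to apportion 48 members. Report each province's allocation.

Red=8, Amber=9, Green=8, Silver=3, Gold=10, Teal=7, Blue=3

The standard divisor is 7286595/48 ≈ 151804.062.
Standard quotas: Red 7.6916, Amber 8.6074, Green 8.3164, Silver 3.2308, Gold 9.8056, Teal 7.5072, Blue 2.8410.
Lower quotas: Red 7, Amber 8, Green 8, Silver 3, Gold 9, Teal 7, Blue 2 (sum 44, leaving 4 seats).
Remainders in descending order: Blue 0.8410, Gold 0.8056, Red 0.6916, Amber 0.6074, Teal 0.5072, Green 0.3164, Silver 0.2308.
The surplus seats go to Blue, Gold, Red, Amber.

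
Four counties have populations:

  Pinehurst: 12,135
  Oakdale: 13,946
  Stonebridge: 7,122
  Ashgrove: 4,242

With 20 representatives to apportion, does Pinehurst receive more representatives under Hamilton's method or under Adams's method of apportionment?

Hamilton

Hamilton: Pinehurst 7, Oakdale 7, Stonebridge 4, Ashgrove 2.
Adams: Pinehurst 6, Oakdale 7, Stonebridge 4, Ashgrove 3.
Pinehurst gets 7 under Hamilton and 6 under Adams.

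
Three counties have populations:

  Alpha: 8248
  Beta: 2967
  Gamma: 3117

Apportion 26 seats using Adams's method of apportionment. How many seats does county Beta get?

Standard divisor 14332/26 ≈ 551.231; standard quotas: Alpha 14.963, Beta 5.383, Gamma 5.655.
Rounding up gives 15, 6, 6 = 27 seats, so the divisor must be adjusted.
With modified divisor 590: modified quotas Alpha 13.980, Beta 5.029, Gamma 5.283.
Rounding up: Alpha 14, Beta 6, Gamma 6 (total 26).
Beta receives 6.

6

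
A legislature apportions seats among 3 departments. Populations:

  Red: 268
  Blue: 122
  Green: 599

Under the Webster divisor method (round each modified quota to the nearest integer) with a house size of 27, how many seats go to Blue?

3

Standard divisor 989/27 ≈ 36.63; standard quotas: Red 7.316, Blue 3.331, Green 16.353.
Rounding to the nearest integer gives 7, 3, 16 = 26 seats, so the divisor must be adjusted.
With modified divisor 36: modified quotas Red 7.444, Blue 3.389, Green 16.639.
Rounding to the nearest integer: Red 7, Blue 3, Green 17 (total 27).
Blue receives 3.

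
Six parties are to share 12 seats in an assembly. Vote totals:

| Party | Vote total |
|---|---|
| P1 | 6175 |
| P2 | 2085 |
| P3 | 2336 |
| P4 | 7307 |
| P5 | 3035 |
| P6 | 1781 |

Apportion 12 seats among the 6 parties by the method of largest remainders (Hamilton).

Standard divisor: 22719 ÷ 12 ≈ 1893.25.
Standard quotas: P1 3.2616, P2 1.1013, P3 1.2339, P4 3.8595, P5 1.6031, P6 0.9407.
Lower quotas: P1 3, P2 1, P3 1, P4 3, P5 1, P6 0 (sum 9, leaving 3 seats).
Remainders in descending order: P6 0.9407, P4 0.8595, P5 0.6031, P1 0.2616, P3 0.2339, P2 0.1013.
Largest remainders: P6, P4, P5 receive the extra seats.

P1 3, P2 1, P3 1, P4 4, P5 2, P6 1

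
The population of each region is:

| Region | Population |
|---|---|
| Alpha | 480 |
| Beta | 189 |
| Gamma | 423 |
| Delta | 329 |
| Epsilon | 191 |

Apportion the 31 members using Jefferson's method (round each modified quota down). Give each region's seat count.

Alpha 10; Beta 3; Gamma 8; Delta 6; Epsilon 4

Standard divisor 1612/31 ≈ 52; standard quotas: Alpha 9.231, Beta 3.635, Gamma 8.135, Delta 6.327, Epsilon 3.673.
Rounding down gives 9, 3, 8, 6, 3 = 29 seats, so the divisor must be adjusted.
With modified divisor 47.5: modified quotas Alpha 10.105, Beta 3.979, Gamma 8.905, Delta 6.926, Epsilon 4.021.
Rounding down: Alpha 10, Beta 3, Gamma 8, Delta 6, Epsilon 4 (total 31).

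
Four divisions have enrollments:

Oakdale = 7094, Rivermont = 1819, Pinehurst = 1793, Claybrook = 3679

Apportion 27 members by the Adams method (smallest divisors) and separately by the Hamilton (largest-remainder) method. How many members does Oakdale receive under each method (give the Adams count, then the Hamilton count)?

12 and 13

Adams: Oakdale 12, Rivermont 4, Pinehurst 4, Claybrook 7.
Hamilton: Oakdale 13, Rivermont 4, Pinehurst 3, Claybrook 7.
Oakdale gets 12 under Adams and 13 under Hamilton.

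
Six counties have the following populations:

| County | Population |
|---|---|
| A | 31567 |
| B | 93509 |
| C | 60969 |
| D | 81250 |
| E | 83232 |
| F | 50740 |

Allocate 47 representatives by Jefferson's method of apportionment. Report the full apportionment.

Standard divisor 401267/47 ≈ 8537.596; standard quotas: A 3.697, B 10.953, C 7.141, D 9.517, E 9.749, F 5.943.
Rounding down gives 3, 10, 7, 9, 9, 5 = 43 seats, so the divisor must be adjusted.
With modified divisor 8000: modified quotas A 3.946, B 11.689, C 7.621, D 10.156, E 10.404, F 6.343.
Rounding down: A 3, B 11, C 7, D 10, E 10, F 6 (total 47).

A 3, B 11, C 7, D 10, E 10, F 6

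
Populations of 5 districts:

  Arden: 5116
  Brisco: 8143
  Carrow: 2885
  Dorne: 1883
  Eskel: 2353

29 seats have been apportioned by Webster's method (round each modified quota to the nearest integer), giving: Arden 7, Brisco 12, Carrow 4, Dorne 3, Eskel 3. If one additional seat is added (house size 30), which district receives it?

Arden

Priority for the next seat is population ÷ (current seats + 0.5).
Priorities: Arden 682.133, Brisco 651.440, Carrow 641.111, Dorne 538.000, Eskel 672.286.
Highest priority: Arden.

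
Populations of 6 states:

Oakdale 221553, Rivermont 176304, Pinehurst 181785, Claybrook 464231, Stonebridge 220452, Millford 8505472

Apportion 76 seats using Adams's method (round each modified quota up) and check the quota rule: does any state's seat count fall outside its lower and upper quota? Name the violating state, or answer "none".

Millford

Standard quotas: Oakdale 1.723, Rivermont 1.371, Pinehurst 1.414, Claybrook 3.611, Stonebridge 1.715, Millford 66.165.
Adams allocation: Oakdale 2, Rivermont 2, Pinehurst 2, Claybrook 4, Stonebridge 2, Millford 64.
Millford has quota 66.165 (lower 66, upper 67) but receives 64 — outside the quota interval.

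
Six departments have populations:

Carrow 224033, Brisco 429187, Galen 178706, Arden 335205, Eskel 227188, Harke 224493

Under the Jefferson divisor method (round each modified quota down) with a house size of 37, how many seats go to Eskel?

5

Standard divisor 1618812/37 ≈ 43751.676; standard quotas: Carrow 5.121, Brisco 9.810, Galen 4.085, Arden 7.662, Eskel 5.193, Harke 5.131.
Rounding down gives 5, 9, 4, 7, 5, 5 = 35 seats, so the divisor must be adjusted.
With modified divisor 40500: modified quotas Carrow 5.532, Brisco 10.597, Galen 4.412, Arden 8.277, Eskel 5.610, Harke 5.543.
Rounding down: Carrow 5, Brisco 10, Galen 4, Arden 8, Eskel 5, Harke 5 (total 37).
Eskel receives 5.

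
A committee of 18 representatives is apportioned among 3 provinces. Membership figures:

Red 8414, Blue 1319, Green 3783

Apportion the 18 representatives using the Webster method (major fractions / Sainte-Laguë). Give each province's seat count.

Red=11, Blue=2, Green=5

Standard divisor 13516/18 ≈ 750.889; standard quotas: Red 11.205, Blue 1.757, Green 5.038.
Rounding to the nearest integer gives Red 11, Blue 2, Green 5 — total 18, matching the house size, so no adjustment is needed.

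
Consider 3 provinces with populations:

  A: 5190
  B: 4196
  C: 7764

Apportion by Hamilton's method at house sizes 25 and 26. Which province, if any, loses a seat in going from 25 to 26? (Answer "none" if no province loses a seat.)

At 25 seats: A 8, B 6, C 11.
At 26 seats: A 8, B 6, C 12.
No province's allocation decreased.

none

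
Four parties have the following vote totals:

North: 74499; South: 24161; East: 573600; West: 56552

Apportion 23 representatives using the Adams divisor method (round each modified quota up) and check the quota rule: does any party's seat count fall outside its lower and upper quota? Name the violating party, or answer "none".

East

Standard quotas: North 2.351, South 0.762, East 18.102, West 1.785.
Adams allocation: North 3, South 1, East 17, West 2.
East has quota 18.102 (lower 18, upper 19) but receives 17 — outside the quota interval.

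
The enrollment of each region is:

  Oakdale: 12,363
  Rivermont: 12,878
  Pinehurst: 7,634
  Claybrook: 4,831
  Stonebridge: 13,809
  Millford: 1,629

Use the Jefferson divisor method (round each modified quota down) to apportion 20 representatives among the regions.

Oakdale: 5, Rivermont: 5, Pinehurst: 3, Claybrook: 2, Stonebridge: 5, Millford: 0

Standard divisor 53144/20 ≈ 2657.2; standard quotas: Oakdale 4.653, Rivermont 4.846, Pinehurst 2.873, Claybrook 1.818, Stonebridge 5.197, Millford 0.613.
Rounding down gives 4, 4, 2, 1, 5, 0 = 16 seats, so the divisor must be adjusted.
With modified divisor 2360: modified quotas Oakdale 5.239, Rivermont 5.457, Pinehurst 3.235, Claybrook 2.047, Stonebridge 5.851, Millford 0.690.
Rounding down: Oakdale 5, Rivermont 5, Pinehurst 3, Claybrook 2, Stonebridge 5, Millford 0 (total 20).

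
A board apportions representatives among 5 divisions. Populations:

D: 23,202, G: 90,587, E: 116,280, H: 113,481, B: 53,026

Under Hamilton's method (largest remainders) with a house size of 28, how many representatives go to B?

4

Total 396576; standard divisor 396576/28 ≈ 14163.429.
Standard quotas: D 1.6382, G 6.3958, E 8.2099, H 8.0123, B 3.7439.
Lower quotas: D 1, G 6, E 8, H 8, B 3 (sum 26, leaving 2 seats).
Remainders in descending order: B 0.7439, D 0.6382, G 0.3958, E 0.2099, H 0.0123.
Largest remainders: B, D receive the extra seats.
B receives 4.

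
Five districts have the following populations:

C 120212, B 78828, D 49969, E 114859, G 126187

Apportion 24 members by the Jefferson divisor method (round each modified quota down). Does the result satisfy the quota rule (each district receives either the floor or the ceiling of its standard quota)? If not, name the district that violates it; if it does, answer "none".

Standard quotas: C 5.887, B 3.861, D 2.447, E 5.625, G 6.180.
Jefferson allocation: C 6, B 4, D 2, E 6, G 6.
Every allocation lies between the lower and upper quota.

none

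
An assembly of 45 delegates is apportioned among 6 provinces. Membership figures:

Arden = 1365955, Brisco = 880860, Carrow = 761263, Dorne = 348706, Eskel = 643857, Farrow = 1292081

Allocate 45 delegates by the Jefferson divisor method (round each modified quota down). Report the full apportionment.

Arden 12, Brisco 8, Carrow 6, Dorne 3, Eskel 5, Farrow 11

Standard divisor 5292722/45 ≈ 117616.044; standard quotas: Arden 11.614, Brisco 7.489, Carrow 6.472, Dorne 2.965, Eskel 5.474, Farrow 10.986.
Rounding down gives 11, 7, 6, 2, 5, 10 = 41 seats, so the divisor must be adjusted.
With modified divisor 109400: modified quotas Arden 12.486, Brisco 8.052, Carrow 6.959, Dorne 3.187, Eskel 5.885, Farrow 11.811.
Rounding down: Arden 12, Brisco 8, Carrow 6, Dorne 3, Eskel 5, Farrow 11 (total 45).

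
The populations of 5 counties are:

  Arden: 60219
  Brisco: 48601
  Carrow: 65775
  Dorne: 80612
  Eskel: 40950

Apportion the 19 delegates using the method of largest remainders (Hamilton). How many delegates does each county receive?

The standard divisor is 296157/19 ≈ 15587.211.
Standard quotas: Arden 3.8634, Brisco 3.1180, Carrow 4.2198, Dorne 5.1717, Eskel 2.6272.
Lower quotas: Arden 3, Brisco 3, Carrow 4, Dorne 5, Eskel 2 (sum 17, leaving 2 seats).
Remainders in descending order: Arden 0.8634, Eskel 0.6272, Carrow 0.2198, Dorne 0.1717, Brisco 0.1180.
The surplus seats go to Arden, Eskel.

Arden=4, Brisco=3, Carrow=4, Dorne=5, Eskel=3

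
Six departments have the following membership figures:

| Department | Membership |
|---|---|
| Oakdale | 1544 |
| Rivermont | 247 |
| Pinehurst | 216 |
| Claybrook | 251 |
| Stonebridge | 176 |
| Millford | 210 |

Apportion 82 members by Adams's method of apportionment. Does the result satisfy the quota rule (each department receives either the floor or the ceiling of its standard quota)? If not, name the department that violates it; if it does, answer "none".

Standard quotas: Oakdale 47.885, Rivermont 7.660, Pinehurst 6.699, Claybrook 7.784, Stonebridge 5.458, Millford 6.513.
Adams allocation: Oakdale 46, Rivermont 8, Pinehurst 7, Claybrook 8, Stonebridge 6, Millford 7.
Oakdale has quota 47.885 (lower 47, upper 48) but receives 46 — outside the quota interval.

Oakdale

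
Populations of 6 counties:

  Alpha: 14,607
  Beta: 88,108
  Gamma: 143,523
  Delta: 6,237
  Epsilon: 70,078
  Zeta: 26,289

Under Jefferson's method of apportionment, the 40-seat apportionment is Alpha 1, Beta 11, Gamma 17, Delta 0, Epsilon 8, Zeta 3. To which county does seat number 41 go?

Priority for the next seat is population ÷ (current seats + 1).
Priorities: Alpha 7303.500, Beta 7342.333, Gamma 7973.500, Delta 6237.000, Epsilon 7786.444, Zeta 6572.250.
Highest priority: Gamma.

Gamma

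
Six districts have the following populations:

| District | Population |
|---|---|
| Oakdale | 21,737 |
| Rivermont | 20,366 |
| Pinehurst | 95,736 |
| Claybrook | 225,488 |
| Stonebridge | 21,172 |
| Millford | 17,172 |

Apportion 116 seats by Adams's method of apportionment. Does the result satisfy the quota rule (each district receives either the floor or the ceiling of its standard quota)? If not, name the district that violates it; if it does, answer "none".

Standard quotas: Oakdale 6.278, Rivermont 5.882, Pinehurst 27.648, Claybrook 65.119, Stonebridge 6.114, Millford 4.959.
Adams allocation: Oakdale 7, Rivermont 6, Pinehurst 28, Claybrook 64, Stonebridge 6, Millford 5.
Claybrook has quota 65.119 (lower 65, upper 66) but receives 64 — outside the quota interval.

Claybrook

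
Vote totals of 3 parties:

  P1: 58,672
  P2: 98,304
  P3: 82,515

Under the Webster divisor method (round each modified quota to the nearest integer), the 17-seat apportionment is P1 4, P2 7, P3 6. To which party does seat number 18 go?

P2

Priority for the next seat is population ÷ (current seats + 0.5).
Priorities: P1 13038.222, P2 13107.200, P3 12694.615.
Highest priority: P2.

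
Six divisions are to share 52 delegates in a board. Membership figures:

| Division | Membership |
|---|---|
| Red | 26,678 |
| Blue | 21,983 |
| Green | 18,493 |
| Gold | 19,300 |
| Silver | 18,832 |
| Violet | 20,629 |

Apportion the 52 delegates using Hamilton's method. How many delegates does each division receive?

Red: 11, Blue: 9, Green: 8, Gold: 8, Silver: 8, Violet: 8

Total 125915; standard divisor 125915/52 ≈ 2421.442.
Standard quotas: Red 11.0174, Blue 9.0785, Green 7.6372, Gold 7.9705, Silver 7.7772, Violet 8.5193.
Lower quotas: Red 11, Blue 9, Green 7, Gold 7, Silver 7, Violet 8 (sum 49, leaving 3 seats).
Remainders in descending order: Gold 0.9705, Silver 0.7772, Green 0.6372, Violet 0.5193, Blue 0.0785, Red 0.0174.
Largest remainders: Gold, Silver, Green receive the extra seats.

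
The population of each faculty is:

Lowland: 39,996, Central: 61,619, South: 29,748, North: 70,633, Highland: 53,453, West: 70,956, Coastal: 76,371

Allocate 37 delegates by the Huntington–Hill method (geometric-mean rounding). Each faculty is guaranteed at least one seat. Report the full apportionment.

Lowland: 4; Central: 6; South: 3; North: 6; Highland: 5; West: 6; Coastal: 7

With divisor 11099: modified quotas Lowland 3.604, Central 5.552, South 2.680, North 6.364, Highland 4.816, West 6.393, Coastal 6.881.
Geometric-mean thresholds: Lowland √(3·4)=3.464, Central √(5·6)=5.477, South √(2·3)=2.449, North √(6·7)=6.481, Highland √(4·5)=4.472, West √(6·7)=6.481, Coastal √(6·7)=6.481.
Each quota rounded against its threshold gives Lowland 4, Central 6, South 3, North 6, Highland 5, West 6, Coastal 7 (total 37).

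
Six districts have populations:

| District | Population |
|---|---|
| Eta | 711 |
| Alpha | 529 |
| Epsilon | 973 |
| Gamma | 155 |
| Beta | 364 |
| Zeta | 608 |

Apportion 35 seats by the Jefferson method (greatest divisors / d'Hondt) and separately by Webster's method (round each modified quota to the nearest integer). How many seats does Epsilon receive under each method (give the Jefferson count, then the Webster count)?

11 and 10

Jefferson: Eta 8, Alpha 5, Epsilon 11, Gamma 1, Beta 4, Zeta 6.
Webster: Eta 7, Alpha 6, Epsilon 10, Gamma 2, Beta 4, Zeta 6.
Epsilon gets 11 under Jefferson and 10 under Webster.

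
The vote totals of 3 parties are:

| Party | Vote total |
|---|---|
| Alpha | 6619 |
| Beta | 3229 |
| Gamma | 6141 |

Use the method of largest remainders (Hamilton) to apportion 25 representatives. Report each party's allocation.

Alpha: 10, Beta: 5, Gamma: 10

Standard divisor: 15989 ÷ 25 ≈ 639.56.
Standard quotas: Alpha 10.3493, Beta 5.0488, Gamma 9.6019.
Lower quotas: Alpha 10, Beta 5, Gamma 9 (sum 24, leaving 1 seat).
Remainders in descending order: Gamma 0.6019, Alpha 0.3493, Beta 0.0488.
Largest remainder: Gamma receives the extra seat.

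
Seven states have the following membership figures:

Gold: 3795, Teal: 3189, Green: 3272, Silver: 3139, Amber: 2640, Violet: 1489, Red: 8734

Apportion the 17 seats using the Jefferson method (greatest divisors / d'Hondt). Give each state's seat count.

Gold: 2; Teal: 2; Green: 2; Silver: 2; Amber: 2; Violet: 1; Red: 6

Standard divisor 26258/17 ≈ 1544.588; standard quotas: Gold 2.457, Teal 2.065, Green 2.118, Silver 2.032, Amber 1.709, Violet 0.964, Red 5.655.
Rounding down gives 2, 2, 2, 2, 1, 0, 5 = 14 seats, so the divisor must be adjusted.
With modified divisor 1300: modified quotas Gold 2.919, Teal 2.453, Green 2.517, Silver 2.415, Amber 2.031, Violet 1.145, Red 6.718.
Rounding down: Gold 2, Teal 2, Green 2, Silver 2, Amber 2, Violet 1, Red 6 (total 17).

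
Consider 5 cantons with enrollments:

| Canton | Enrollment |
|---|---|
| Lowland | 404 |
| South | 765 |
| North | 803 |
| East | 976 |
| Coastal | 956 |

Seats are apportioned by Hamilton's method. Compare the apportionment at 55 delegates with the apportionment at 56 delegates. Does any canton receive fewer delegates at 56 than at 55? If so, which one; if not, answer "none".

At 55 seats: Lowland 6, South 11, North 11, East 14, Coastal 13.
At 56 seats: Lowland 6, South 11, North 11, East 14, Coastal 14.
No canton's allocation decreased.

none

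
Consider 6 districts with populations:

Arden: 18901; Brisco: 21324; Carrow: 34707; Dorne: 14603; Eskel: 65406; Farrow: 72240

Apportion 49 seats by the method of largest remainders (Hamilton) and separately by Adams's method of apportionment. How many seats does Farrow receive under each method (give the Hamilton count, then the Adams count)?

16 and 15

Hamilton: Arden 4, Brisco 5, Carrow 7, Dorne 3, Eskel 14, Farrow 16.
Adams: Arden 4, Brisco 5, Carrow 8, Dorne 3, Eskel 14, Farrow 15.
Farrow gets 16 under Hamilton and 15 under Adams.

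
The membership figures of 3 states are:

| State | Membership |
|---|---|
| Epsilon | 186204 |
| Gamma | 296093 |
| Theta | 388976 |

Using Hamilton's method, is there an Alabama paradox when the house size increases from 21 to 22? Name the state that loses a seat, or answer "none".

none

At 21 seats: Epsilon 5, Gamma 7, Theta 9.
At 22 seats: Epsilon 5, Gamma 7, Theta 10.
No state's allocation decreased.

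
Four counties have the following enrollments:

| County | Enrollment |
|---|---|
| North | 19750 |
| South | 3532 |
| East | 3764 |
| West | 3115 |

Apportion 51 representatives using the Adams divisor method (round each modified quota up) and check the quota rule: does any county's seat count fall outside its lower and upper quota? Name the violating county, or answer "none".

North

Standard quotas: North 33.396, South 5.972, East 6.365, West 5.267.
Adams allocation: North 32, South 6, East 7, West 6.
North has quota 33.396 (lower 33, upper 34) but receives 32 — outside the quota interval.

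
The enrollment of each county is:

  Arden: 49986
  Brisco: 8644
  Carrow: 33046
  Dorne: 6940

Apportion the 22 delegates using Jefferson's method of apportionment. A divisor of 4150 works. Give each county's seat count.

Arden: 12, Brisco: 2, Carrow: 7, Dorne: 1

With modified divisor 4150: modified quotas Arden 12.045, Brisco 2.083, Carrow 7.963, Dorne 1.672.
Rounding down: Arden 12, Brisco 2, Carrow 7, Dorne 1 (total 22).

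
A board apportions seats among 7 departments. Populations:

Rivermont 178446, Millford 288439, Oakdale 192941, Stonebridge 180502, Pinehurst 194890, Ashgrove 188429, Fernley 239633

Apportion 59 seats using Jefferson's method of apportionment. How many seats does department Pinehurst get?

Standard divisor 1463280/59 ≈ 24801.356; standard quotas: Rivermont 7.195, Millford 11.630, Oakdale 7.779, Stonebridge 7.278, Pinehurst 7.858, Ashgrove 7.598, Fernley 9.662.
Rounding down gives 7, 11, 7, 7, 7, 7, 9 = 55 seats, so the divisor must be adjusted.
With modified divisor 23800: modified quotas Rivermont 7.498, Millford 12.119, Oakdale 8.107, Stonebridge 7.584, Pinehurst 8.189, Ashgrove 7.917, Fernley 10.069.
Rounding down: Rivermont 7, Millford 12, Oakdale 8, Stonebridge 7, Pinehurst 8, Ashgrove 7, Fernley 10 (total 59).
Pinehurst receives 8.

8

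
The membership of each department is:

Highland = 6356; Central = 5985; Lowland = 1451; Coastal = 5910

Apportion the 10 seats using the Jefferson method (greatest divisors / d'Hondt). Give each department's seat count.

Highland 4, Central 3, Lowland 0, Coastal 3

Standard divisor 19702/10 ≈ 1970.2; standard quotas: Highland 3.226, Central 3.038, Lowland 0.736, Coastal 3.000.
Rounding down gives 3, 3, 0, 2 = 8 seats, so the divisor must be adjusted.
With modified divisor 1540: modified quotas Highland 4.127, Central 3.886, Lowland 0.942, Coastal 3.838.
Rounding down: Highland 4, Central 3, Lowland 0, Coastal 3 (total 10).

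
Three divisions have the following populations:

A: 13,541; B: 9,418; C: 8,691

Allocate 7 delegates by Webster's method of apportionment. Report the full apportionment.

Standard divisor 31650/7 ≈ 4521.429; standard quotas: A 2.995, B 2.083, C 1.922.
Rounding to the nearest integer gives A 3, B 2, C 2 — total 7, matching the house size, so no adjustment is needed.

A 3, B 2, C 2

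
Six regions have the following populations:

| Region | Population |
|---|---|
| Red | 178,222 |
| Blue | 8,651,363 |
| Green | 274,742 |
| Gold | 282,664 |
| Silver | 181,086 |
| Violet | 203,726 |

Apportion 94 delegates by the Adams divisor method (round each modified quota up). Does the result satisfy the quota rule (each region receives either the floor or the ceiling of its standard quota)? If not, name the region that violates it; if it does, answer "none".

Blue

Standard quotas: Red 1.714, Blue 83.222, Green 2.643, Gold 2.719, Silver 1.742, Violet 1.960.
Adams allocation: Red 2, Blue 82, Green 3, Gold 3, Silver 2, Violet 2.
Blue has quota 83.222 (lower 83, upper 84) but receives 82 — outside the quota interval.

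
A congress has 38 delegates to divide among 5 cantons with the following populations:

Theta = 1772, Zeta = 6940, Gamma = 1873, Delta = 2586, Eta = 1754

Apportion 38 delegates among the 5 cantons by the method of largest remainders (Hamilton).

Theta 4, Zeta 18, Gamma 5, Delta 7, Eta 4

Standard divisor: 14925 ÷ 38 ≈ 392.763.
Standard quotas: Theta 4.5116, Zeta 17.6697, Gamma 4.7688, Delta 6.5841, Eta 4.4658.
Lower quotas: Theta 4, Zeta 17, Gamma 4, Delta 6, Eta 4 (sum 35, leaving 3 seats).
Remainders in descending order: Gamma 0.7688, Zeta 0.6697, Delta 0.5841, Theta 0.5116, Eta 0.4658.
Largest remainders: Gamma, Zeta, Delta receive the extra seats.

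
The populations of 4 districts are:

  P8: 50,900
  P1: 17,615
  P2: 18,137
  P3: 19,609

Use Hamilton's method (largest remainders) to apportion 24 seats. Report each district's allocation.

P8=12; P1=4; P2=4; P3=4

Total 106261; standard divisor 106261/24 ≈ 4427.542.
Standard quotas: P8 11.4962, P1 3.9785, P2 4.0964, P3 4.4289.
Lower quotas: P8 11, P1 3, P2 4, P3 4 (sum 22, leaving 2 seats).
Remainders in descending order: P1 0.9785, P8 0.4962, P3 0.4289, P2 0.0964.
The surplus seats go to P1, P8.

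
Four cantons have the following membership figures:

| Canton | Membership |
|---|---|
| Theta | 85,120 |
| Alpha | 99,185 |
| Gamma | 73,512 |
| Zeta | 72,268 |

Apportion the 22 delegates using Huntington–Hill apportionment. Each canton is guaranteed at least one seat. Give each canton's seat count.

Theta: 6; Alpha: 6; Gamma: 5; Zeta: 5

With divisor 15423: modified quotas Theta 5.519, Alpha 6.431, Gamma 4.766, Zeta 4.686.
Geometric-mean thresholds: Theta √(5·6)=5.477, Alpha √(6·7)=6.481, Gamma √(4·5)=4.472, Zeta √(4·5)=4.472.
Each quota rounded against its threshold gives Theta 6, Alpha 6, Gamma 5, Zeta 5 (total 22).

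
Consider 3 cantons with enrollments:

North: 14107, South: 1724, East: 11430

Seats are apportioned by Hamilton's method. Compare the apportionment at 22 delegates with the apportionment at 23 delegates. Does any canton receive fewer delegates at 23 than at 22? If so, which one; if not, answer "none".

South

At 22 seats: North 11, South 2, East 9.
At 23 seats: North 12, South 1, East 10.
South drops from 2 to 1.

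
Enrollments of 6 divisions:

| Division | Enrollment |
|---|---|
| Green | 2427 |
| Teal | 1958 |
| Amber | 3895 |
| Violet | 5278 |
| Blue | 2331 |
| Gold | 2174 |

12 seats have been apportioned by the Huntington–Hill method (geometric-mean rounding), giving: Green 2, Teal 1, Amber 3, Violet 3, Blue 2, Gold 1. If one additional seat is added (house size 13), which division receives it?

Priority for the next seat is population ÷ (√(s·(s+1))).
Priorities: Green 990.819, Teal 1384.515, Amber 1124.390, Violet 1523.627, Blue 951.627, Gold 1537.250.
Highest priority: Gold.

Gold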